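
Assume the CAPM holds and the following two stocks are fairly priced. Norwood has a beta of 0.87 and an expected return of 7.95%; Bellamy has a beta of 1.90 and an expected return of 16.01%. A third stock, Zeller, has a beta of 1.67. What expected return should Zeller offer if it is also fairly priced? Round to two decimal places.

MRP (SML slope) = (16.01% − 7.95%) / (1.90 − 0.87) = 8.06% / 1.03 = 7.8252%
R_f (intercept) = 7.95% − 0.87 × 7.8252% = 1.1421%
E(R_Zeller) = R_f + β × MRP = 1.1421% + 1.67 × 7.8252% = 14.21%

14.21%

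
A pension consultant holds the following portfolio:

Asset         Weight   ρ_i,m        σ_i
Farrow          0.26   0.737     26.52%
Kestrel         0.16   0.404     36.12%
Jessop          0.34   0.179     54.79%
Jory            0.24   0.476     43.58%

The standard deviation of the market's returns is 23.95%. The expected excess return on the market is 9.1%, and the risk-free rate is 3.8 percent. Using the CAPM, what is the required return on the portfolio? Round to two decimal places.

9.78%

β_Farrow = 0.737 × 26.52% / 23.95% = 0.8161
β_Kestrel = 0.404 × 36.12% / 23.95% = 0.6093
β_Jessop = 0.179 × 54.79% / 23.95% = 0.4095
β_Jory = 0.476 × 43.58% / 23.95% = 0.8661
β_P = Σ w_i β_i = 0.26×0.8161 + 0.16×0.6093 + 0.34×0.4095 + 0.24×0.8661 = 0.6568
E(R_P) = R_f + β_P × MRP = 3.8% + 0.6568 × 9.1% = 9.78%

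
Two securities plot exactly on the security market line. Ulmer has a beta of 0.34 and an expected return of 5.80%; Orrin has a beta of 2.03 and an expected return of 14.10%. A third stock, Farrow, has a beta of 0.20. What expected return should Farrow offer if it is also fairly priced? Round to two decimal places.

5.11%

MRP (SML slope) = (14.10% − 5.80%) / (2.03 − 0.34) = 8.30% / 1.69 = 4.9112%
R_f (intercept) = 5.80% − 0.34 × 4.9112% = 4.1302%
E(R_Farrow) = R_f + β × MRP = 4.1302% + 0.20 × 4.9112% = 5.11%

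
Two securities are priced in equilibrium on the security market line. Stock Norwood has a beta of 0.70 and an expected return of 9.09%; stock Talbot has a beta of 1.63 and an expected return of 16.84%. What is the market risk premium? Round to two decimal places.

Both satisfy E(R) = R_f + β·MRP, so the slope of the SML is
MRP = (16.84% − 9.09%) / (1.63 − 0.70) = 7.75% / 0.93 = 8.3333%

8.33%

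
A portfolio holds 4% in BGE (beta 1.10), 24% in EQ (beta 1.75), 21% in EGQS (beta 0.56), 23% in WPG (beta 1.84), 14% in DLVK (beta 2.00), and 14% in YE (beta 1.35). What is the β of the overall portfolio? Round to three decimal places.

1.474

β_P = Σ w_i β_i = 0.04×1.10 + 0.24×1.75 + 0.21×0.56 + 0.23×1.84 + 0.14×2.00 + 0.14×1.35 = 1.4738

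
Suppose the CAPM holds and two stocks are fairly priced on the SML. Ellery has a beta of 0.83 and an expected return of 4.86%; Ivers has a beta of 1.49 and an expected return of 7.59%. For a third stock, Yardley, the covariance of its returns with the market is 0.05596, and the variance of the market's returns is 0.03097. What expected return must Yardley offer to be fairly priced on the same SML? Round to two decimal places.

8.90%

MRP = (7.59% − 4.86%) / (1.49 − 0.83) = 4.1364%
R_f = 4.86% − 0.83 × 4.1364% = 1.4268%
β_Yardley = Cov / Var(R_m) = 0.05596 / 0.03097 = 1.8069
E(R_Yardley) = R_f + β × MRP = 1.4268% + 1.8069 × 4.1364% = 8.90%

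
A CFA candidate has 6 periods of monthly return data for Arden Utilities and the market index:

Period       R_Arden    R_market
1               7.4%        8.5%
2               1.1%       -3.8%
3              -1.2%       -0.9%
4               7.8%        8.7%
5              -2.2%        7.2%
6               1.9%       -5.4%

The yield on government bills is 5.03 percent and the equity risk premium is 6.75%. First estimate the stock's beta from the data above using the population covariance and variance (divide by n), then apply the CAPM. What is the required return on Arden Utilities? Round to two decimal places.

Mean R_i = (7.4 + 1.1 − 1.2 + 7.8 − 2.2 + 1.9) / 6 = 2.4667%
Mean R_m = (8.5 − 3.8 − 0.9 + 8.7 + 7.2 − 5.4) / 6 = 2.3833%
Σ(R_i − R̄_i)(R_m − R̄_m) = 66.2867  ⇒  Cov = 66.2867 / 6 = 11.0478
Σ(R_m − R̄_m)² = 210.1083  ⇒  Var(R_m) = 210.1083 / 6 = 35.0181
β = Cov / Var(R_m) = 11.0478 / 35.0181 = 0.3155
E(R) = R_f + β × MRP = 5.03% + 0.3155 × 6.75% = 7.16%

7.16%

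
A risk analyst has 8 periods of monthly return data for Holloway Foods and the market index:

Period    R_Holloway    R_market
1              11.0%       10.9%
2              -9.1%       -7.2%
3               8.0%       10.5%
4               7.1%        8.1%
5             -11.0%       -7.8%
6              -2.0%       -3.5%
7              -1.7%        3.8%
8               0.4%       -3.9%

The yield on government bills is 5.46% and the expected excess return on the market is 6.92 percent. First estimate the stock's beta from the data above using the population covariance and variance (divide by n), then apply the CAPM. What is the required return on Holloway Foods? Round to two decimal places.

Mean R_i = (11.0 − 9.1 + 8.0 + 7.1 − 11.0 − 2.0 − 1.7 + 0.4) / 8 = 0.3375%
Mean R_m = (10.9 − 7.2 + 10.5 + 8.1 − 7.8 − 3.5 + 3.8 − 3.9) / 8 = 1.3625%
Σ(R_i − R̄_i)(R_m − R̄_m) = 408.0313  ⇒  Cov = 408.0313 / 8 = 51.0039
Σ(R_m − R̄_m)² = 434.3988  ⇒  Var(R_m) = 434.3988 / 8 = 54.2999
β = Cov / Var(R_m) = 51.0039 / 54.2999 = 0.9393
E(R) = R_f + β × MRP = 5.46% + 0.9393 × 6.92% = 11.96%

11.96%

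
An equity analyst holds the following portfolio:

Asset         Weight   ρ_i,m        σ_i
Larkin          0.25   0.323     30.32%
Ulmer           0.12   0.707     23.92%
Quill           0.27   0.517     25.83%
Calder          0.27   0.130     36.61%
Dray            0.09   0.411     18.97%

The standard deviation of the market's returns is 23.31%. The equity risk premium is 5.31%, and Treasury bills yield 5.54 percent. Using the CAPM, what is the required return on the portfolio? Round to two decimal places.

β_Larkin = 0.323 × 30.32% / 23.31% = 0.4201
β_Ulmer = 0.707 × 23.92% / 23.31% = 0.7255
β_Quill = 0.517 × 25.83% / 23.31% = 0.5729
β_Calder = 0.130 × 36.61% / 23.31% = 0.2042
β_Dray = 0.411 × 18.97% / 23.31% = 0.3345
β_P = Σ w_i β_i = 0.25×0.4201 + 0.12×0.7255 + 0.27×0.5729 + 0.27×0.2042 + 0.09×0.3345 = 0.4320
E(R_P) = R_f + β_P × MRP = 5.54% + 0.4320 × 5.31% = 7.83%

7.83%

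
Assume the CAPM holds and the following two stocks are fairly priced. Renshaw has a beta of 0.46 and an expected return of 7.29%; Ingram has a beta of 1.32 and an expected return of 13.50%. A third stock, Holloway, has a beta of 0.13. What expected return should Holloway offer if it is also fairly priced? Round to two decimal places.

MRP (SML slope) = (13.50% − 7.29%) / (1.32 − 0.46) = 6.21% / 0.86 = 7.2209%
R_f (intercept) = 7.29% − 0.46 × 7.2209% = 3.9684%
E(R_Holloway) = R_f + β × MRP = 3.9684% + 0.13 × 7.2209% = 4.91%

4.91%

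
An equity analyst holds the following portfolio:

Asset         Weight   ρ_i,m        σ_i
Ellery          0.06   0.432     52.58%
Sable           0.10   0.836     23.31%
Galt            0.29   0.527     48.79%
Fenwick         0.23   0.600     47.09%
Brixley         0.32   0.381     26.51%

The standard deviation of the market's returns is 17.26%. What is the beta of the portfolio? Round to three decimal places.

1.188

β_Ellery = 0.432 × 52.58% / 17.26% = 1.3160
β_Sable = 0.836 × 23.31% / 17.26% = 1.1290
β_Galt = 0.527 × 48.79% / 17.26% = 1.4897
β_Fenwick = 0.600 × 47.09% / 17.26% = 1.6370
β_Brixley = 0.381 × 26.51% / 17.26% = 0.5852
β_P = Σ w_i β_i = 0.06×1.3160 + 0.10×1.1290 + 0.29×1.4897 + 0.23×1.6370 + 0.32×0.5852 = 1.1876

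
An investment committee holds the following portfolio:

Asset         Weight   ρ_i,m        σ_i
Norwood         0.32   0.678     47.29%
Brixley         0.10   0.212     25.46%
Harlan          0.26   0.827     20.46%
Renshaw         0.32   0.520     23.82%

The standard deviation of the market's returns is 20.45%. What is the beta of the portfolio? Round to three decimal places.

β_Norwood = 0.678 × 47.29% / 20.45% = 1.5679
β_Brixley = 0.212 × 25.46% / 20.45% = 0.2639
β_Harlan = 0.827 × 20.46% / 20.45% = 0.8274
β_Renshaw = 0.520 × 23.82% / 20.45% = 0.6057
β_P = Σ w_i β_i = 0.32×1.5679 + 0.10×0.2639 + 0.26×0.8274 + 0.32×0.6057 = 0.9371

0.937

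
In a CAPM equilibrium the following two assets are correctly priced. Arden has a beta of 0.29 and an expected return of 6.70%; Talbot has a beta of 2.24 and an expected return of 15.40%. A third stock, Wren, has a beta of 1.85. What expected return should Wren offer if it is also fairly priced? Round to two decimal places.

13.66%

MRP (SML slope) = (15.40% − 6.70%) / (2.24 − 0.29) = 8.70% / 1.95 = 4.4615%
R_f (intercept) = 6.70% − 0.29 × 4.4615% = 5.4062%
E(R_Wren) = R_f + β × MRP = 5.4062% + 1.85 × 4.4615% = 13.66%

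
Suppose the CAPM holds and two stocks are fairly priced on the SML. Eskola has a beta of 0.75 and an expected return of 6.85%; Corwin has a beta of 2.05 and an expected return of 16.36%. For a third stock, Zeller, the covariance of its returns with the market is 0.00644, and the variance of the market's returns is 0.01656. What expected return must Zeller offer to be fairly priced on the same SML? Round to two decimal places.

4.21%

MRP = (16.36% − 6.85%) / (2.05 − 0.75) = 7.3154%
R_f = 6.85% − 0.75 × 7.3154% = 1.3635%
β_Zeller = Cov / Var(R_m) = 0.00644 / 0.01656 = 0.3889
E(R_Zeller) = R_f + β × MRP = 1.3635% + 0.3889 × 7.3154% = 4.21%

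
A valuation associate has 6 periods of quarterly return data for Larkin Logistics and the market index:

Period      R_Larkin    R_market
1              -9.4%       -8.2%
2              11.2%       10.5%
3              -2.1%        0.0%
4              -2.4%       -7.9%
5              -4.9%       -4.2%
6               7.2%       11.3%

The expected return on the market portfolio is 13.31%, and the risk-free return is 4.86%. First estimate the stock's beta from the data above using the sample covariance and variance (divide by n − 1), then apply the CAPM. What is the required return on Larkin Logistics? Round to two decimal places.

11.79%

Mean R_i = (-9.4 + 11.2 − 2.1 − 2.4 − 4.9 + 7.2) / 6 = -0.0667%
Mean R_m = (-8.2 + 10.5 + 0.0 − 7.9 − 4.2 + 11.3) / 6 = 0.2500%
Σ(R_i − R̄_i)(R_m − R̄_m) = 315.6800  ⇒  Cov = 315.6800 / 5 = 63.1360
Σ(R_m − R̄_m)² = 384.8550  ⇒  Var(R_m) = 384.8550 / 5 = 76.9710
β = Cov / Var(R_m) = 63.1360 / 76.9710 = 0.8203
MRP = 13.31% − 4.86% = 8.45%
E(R) = R_f + β × MRP = 4.86% + 0.8203 × 8.45% = 11.79%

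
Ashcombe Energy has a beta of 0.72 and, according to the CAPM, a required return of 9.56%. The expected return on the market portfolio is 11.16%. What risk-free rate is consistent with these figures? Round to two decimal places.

5.45%

E(R) = R_f + β(E(R_m) − R_f) = R_f(1 − β) + β·E(R_m)
9.56% = R_f × (1 − 0.72) + 0.72 × 11.16%
9.56% = R_f × 0.28 + 8.0352%
R_f = (9.56% − 8.0352%) / 0.28 = 5.45%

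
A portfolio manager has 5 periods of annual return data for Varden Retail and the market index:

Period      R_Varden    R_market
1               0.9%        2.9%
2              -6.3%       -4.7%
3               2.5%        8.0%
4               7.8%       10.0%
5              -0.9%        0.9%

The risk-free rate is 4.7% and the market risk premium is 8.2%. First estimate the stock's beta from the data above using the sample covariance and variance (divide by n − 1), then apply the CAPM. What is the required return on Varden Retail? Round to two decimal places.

Mean R_i = (0.9 − 6.3 + 2.5 + 7.8 − 0.9) / 5 = 0.8000%
Mean R_m = (2.9 − 4.7 + 8.0 + 10.0 + 0.9) / 5 = 3.4200%
Σ(R_i − R̄_i)(R_m − R̄_m) = 115.7300  ⇒  Cov = 115.7300 / 4 = 28.9325
Σ(R_m − R̄_m)² = 136.8280  ⇒  Var(R_m) = 136.8280 / 4 = 34.2070
β = Cov / Var(R_m) = 28.9325 / 34.2070 = 0.8458
E(R) = R_f + β × MRP = 4.7% + 0.8458 × 8.2% = 11.64%

11.64%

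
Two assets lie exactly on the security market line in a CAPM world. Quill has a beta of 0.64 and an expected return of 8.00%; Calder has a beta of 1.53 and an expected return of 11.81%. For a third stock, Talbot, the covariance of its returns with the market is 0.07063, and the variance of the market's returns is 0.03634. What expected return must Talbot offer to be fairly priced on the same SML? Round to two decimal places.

MRP = (11.81% − 8.00%) / (1.53 − 0.64) = 4.2809%
R_f = 8.00% − 0.64 × 4.2809% = 5.2602%
β_Talbot = Cov / Var(R_m) = 0.07063 / 0.03634 = 1.9436
E(R_Talbot) = R_f + β × MRP = 5.2602% + 1.9436 × 4.2809% = 13.58%

13.58%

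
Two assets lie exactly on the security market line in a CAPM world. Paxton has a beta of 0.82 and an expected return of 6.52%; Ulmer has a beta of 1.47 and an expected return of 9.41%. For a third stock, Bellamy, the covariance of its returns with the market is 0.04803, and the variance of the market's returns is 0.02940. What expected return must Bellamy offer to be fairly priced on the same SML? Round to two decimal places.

10.14%

MRP = (9.41% − 6.52%) / (1.47 − 0.82) = 4.4462%
R_f = 6.52% − 0.82 × 4.4462% = 2.8741%
β_Bellamy = Cov / Var(R_m) = 0.04803 / 0.02940 = 1.6337
E(R_Bellamy) = R_f + β × MRP = 2.8741% + 1.6337 × 4.4462% = 10.14%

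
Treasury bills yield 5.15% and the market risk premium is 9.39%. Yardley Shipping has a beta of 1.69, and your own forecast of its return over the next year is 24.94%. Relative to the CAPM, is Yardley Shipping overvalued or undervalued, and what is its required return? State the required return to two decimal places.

Undervalued; required return 21.02%

Required return = R_f + β·MRP = 5.15% + 1.69 × 9.39% = 21.02%
Forecast 24.94% > required 21.02% → the stock plots above the SML → undervalued.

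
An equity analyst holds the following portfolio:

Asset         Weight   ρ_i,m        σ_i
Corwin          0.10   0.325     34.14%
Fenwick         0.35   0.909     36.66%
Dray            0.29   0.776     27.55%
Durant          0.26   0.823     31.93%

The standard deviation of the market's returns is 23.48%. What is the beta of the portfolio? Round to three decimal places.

β_Corwin = 0.325 × 34.14% / 23.48% = 0.4726
β_Fenwick = 0.909 × 36.66% / 23.48% = 1.4192
β_Dray = 0.776 × 27.55% / 23.48% = 0.9105
β_Durant = 0.823 × 31.93% / 23.48% = 1.1192
β_P = Σ w_i β_i = 0.10×0.4726 + 0.35×1.4192 + 0.29×0.9105 + 0.26×1.1192 = 1.0990

1.099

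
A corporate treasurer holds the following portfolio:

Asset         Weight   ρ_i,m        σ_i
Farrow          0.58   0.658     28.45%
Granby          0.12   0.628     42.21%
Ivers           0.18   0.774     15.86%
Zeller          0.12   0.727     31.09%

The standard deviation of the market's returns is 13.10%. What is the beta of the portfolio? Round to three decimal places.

1.447

β_Farrow = 0.658 × 28.45% / 13.10% = 1.4290
β_Granby = 0.628 × 42.21% / 13.10% = 2.0235
β_Ivers = 0.774 × 15.86% / 13.10% = 0.9371
β_Zeller = 0.727 × 31.09% / 13.10% = 1.7254
β_P = Σ w_i β_i = 0.58×1.4290 + 0.12×2.0235 + 0.18×0.9371 + 0.12×1.7254 = 1.4474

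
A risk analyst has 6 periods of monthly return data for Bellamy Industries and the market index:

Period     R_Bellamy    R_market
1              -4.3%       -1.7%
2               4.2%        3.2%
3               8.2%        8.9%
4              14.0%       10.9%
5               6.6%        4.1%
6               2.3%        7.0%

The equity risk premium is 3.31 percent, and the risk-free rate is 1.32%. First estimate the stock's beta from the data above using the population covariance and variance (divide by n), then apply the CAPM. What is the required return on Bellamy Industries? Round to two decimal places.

Mean R_i = (-4.3 + 4.2 + 8.2 + 14.0 + 6.6 + 2.3) / 6 = 5.1667%
Mean R_m = (-1.7 + 3.2 + 8.9 + 10.9 + 4.1 + 7.0) / 6 = 5.4000%
Σ(R_i − R̄_i)(R_m − R̄_m) = 122.0900  ⇒  Cov = 122.0900 / 6 = 20.3483
Σ(R_m − R̄_m)² = 102.0000  ⇒  Var(R_m) = 102.0000 / 6 = 17.0000
β = Cov / Var(R_m) = 20.3483 / 17.0000 = 1.1970
E(R) = R_f + β × MRP = 1.32% + 1.1970 × 3.31% = 5.28%

5.28%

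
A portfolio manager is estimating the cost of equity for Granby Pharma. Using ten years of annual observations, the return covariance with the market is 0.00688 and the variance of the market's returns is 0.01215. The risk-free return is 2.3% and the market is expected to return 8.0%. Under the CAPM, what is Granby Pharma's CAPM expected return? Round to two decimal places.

β = Cov(R_i, R_m) / Var(R_m) = 0.00688 / 0.01215 = 0.5663
MRP = 8.0% − 2.3% = 5.70%
E(R) = R_f + β × MRP = 2.3% + 0.5663 × 5.7% = 5.53%

5.53%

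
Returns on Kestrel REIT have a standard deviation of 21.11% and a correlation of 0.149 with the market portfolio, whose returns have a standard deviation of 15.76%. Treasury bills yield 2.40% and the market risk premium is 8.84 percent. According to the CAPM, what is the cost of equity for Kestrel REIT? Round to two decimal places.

4.16%

β = ρ × σ_i / σ_m = 0.149 × 21.11% / 15.76% = 0.1996
E(R) = 2.40% + 0.1996 × 8.84% = 4.16%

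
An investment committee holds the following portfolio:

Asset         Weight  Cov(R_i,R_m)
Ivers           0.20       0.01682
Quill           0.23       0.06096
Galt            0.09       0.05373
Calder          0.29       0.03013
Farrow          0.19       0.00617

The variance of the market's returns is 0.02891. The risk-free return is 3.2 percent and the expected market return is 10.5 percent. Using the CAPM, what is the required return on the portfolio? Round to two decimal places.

β_Ivers = 0.01682 / 0.02891 = 0.5818
β_Quill = 0.06096 / 0.02891 = 2.1086
β_Galt = 0.05373 / 0.02891 = 1.8585
β_Calder = 0.03013 / 0.02891 = 1.0422
β_Farrow = 0.00617 / 0.02891 = 0.2134
β_P = Σ w_i β_i = 0.20×0.5818 + 0.23×2.1086 + 0.09×1.8585 + 0.29×1.0422 + 0.19×0.2134 = 1.1114
MRP = 10.5% − 3.2% = 7.30%
E(R_P) = R_f + β_P × MRP = 3.2% + 1.1114 × 7.3% = 11.31%

11.31%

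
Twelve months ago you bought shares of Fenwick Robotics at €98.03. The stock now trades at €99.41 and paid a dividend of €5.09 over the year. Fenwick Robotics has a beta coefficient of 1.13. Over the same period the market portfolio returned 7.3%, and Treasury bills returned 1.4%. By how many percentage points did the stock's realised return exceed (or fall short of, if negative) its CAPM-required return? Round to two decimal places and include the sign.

Realised HPR = (P1 + D1 − P0) / P0 = (99.41 + 5.09 − 98.03) / 98.03 = 6.47 / 98.03 = 6.6000%
MRP = 7.3% − 1.4% = 5.90%
CAPM required = R_f + β·MRP = 1.4% + 1.13 × 5.9% = 8.0670%
α = realised − required = 6.6000% − 8.0670% = -1.47%

-1.47%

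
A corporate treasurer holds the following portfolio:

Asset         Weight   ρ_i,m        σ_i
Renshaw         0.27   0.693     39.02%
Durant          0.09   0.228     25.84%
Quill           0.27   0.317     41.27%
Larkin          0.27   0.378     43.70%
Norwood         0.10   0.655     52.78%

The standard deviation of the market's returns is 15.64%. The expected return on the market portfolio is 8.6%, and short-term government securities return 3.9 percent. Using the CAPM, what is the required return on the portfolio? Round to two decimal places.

9.69%

β_Renshaw = 0.693 × 39.02% / 15.64% = 1.7290
β_Durant = 0.228 × 25.84% / 15.64% = 0.3767
β_Quill = 0.317 × 41.27% / 15.64% = 0.8365
β_Larkin = 0.378 × 43.70% / 15.64% = 1.0562
β_Norwood = 0.655 × 52.78% / 15.64% = 2.2104
β_P = Σ w_i β_i = 0.27×1.7290 + 0.09×0.3767 + 0.27×0.8365 + 0.27×1.0562 + 0.10×2.2104 = 1.2328
MRP = 8.6% − 3.9% = 4.70%
E(R_P) = R_f + β_P × MRP = 3.9% + 1.2328 × 4.7% = 9.69%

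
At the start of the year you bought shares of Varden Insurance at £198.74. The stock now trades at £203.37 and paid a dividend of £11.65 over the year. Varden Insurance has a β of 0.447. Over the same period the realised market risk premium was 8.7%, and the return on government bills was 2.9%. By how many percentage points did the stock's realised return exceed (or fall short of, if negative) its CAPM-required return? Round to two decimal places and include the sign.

+1.40%

Realised HPR = (P1 + D1 − P0) / P0 = (203.37 + 11.65 − 198.74) / 198.74 = 16.28 / 198.74 = 8.1916%
CAPM required = R_f + β·MRP = 2.9% + 0.447 × 8.7% = 6.7889%
α = realised − required = 8.1916% − 6.7889% = +1.40%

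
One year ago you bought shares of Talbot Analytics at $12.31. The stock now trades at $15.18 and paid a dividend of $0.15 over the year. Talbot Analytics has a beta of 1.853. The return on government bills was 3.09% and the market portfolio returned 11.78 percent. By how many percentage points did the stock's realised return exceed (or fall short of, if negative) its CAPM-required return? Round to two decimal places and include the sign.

Realised HPR = (P1 + D1 − P0) / P0 = (15.18 + 0.15 − 12.31) / 12.31 = 3.02 / 12.31 = 24.5329%
MRP = 11.78% − 3.09% = 8.69%
CAPM required = R_f + β·MRP = 3.09% + 1.853 × 8.69% = 19.19257%
α = realised − required = 24.5329% − 19.19257% = +5.34%

+5.34%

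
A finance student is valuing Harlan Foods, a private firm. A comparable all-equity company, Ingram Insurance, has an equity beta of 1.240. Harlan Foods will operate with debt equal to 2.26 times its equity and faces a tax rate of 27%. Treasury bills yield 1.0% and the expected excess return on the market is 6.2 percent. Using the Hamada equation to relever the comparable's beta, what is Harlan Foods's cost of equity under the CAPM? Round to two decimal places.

β_L = β_U × [1 + (1 − t)(D/E)] = 1.240 × [1 + (1 − 0.27) × 2.26]
    = 1.240 × [1 + 0.73 × 2.26] = 1.240 × 2.6498 = 3.2858
E(R) = R_f + β_L × MRP = 1.0% + 3.2858 × 6.2% = 21.37%

21.37%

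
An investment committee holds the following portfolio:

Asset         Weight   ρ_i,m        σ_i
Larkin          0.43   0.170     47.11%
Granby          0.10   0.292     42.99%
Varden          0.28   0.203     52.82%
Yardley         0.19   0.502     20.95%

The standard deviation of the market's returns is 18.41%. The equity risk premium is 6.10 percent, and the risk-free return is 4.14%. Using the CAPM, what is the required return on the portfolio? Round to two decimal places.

β_Larkin = 0.170 × 47.11% / 18.41% = 0.4350
β_Granby = 0.292 × 42.99% / 18.41% = 0.6819
β_Varden = 0.203 × 52.82% / 18.41% = 0.5824
β_Yardley = 0.502 × 20.95% / 18.41% = 0.5713
β_P = Σ w_i β_i = 0.43×0.4350 + 0.10×0.6819 + 0.28×0.5824 + 0.19×0.5713 = 0.5269
E(R_P) = R_f + β_P × MRP = 4.14% + 0.5269 × 6.10% = 7.35%

7.35%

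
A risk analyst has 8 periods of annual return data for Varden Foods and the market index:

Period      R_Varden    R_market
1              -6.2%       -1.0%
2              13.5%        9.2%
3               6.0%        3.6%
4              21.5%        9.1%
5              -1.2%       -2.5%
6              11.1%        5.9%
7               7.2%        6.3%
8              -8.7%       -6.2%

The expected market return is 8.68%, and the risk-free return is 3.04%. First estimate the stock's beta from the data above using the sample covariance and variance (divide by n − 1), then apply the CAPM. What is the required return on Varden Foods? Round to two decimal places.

12.61%

Mean R_i = (-6.2 + 13.5 + 6.0 + 21.5 − 1.2 + 11.1 + 7.2 − 8.7) / 8 = 5.4000%
Mean R_m = (-1.0 + 9.2 + 3.6 + 9.1 − 2.5 + 5.9 + 6.3 − 6.2) / 8 = 3.0500%
Σ(R_i − R̄_i)(R_m − R̄_m) = 383.6800  ⇒  Cov = 383.6800 / 7 = 54.8114
Σ(R_m − R̄_m)² = 226.1800  ⇒  Var(R_m) = 226.1800 / 7 = 32.3114
β = Cov / Var(R_m) = 54.8114 / 32.3114 = 1.6963
MRP = 8.68% − 3.04% = 5.64%
E(R) = R_f + β × MRP = 3.04% + 1.6963 × 5.64% = 12.61%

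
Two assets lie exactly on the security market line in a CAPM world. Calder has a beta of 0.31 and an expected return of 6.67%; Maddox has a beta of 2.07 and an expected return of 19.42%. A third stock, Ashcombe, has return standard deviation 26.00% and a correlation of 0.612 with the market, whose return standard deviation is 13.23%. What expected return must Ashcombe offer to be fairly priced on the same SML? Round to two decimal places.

MRP = (19.42% − 6.67%) / (2.07 − 0.31) = 7.2443%
R_f = 6.67% − 0.31 × 7.2443% = 4.4243%
β_Ashcombe = ρ·σ_i/σ_m = 0.612 × 26.00 / 13.23 = 1.2027
E(R_Ashcombe) = R_f + β × MRP = 4.4243% + 1.2027 × 7.2443% = 13.14%

13.14%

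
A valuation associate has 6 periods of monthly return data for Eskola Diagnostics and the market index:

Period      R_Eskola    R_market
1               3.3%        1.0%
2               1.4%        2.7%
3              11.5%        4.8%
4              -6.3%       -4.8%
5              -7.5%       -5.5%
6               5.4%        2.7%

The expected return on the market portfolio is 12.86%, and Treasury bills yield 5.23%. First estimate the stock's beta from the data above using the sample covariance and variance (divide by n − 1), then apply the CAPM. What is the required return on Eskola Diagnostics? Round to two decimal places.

17.47%

Mean R_i = (3.3 + 1.4 + 11.5 − 6.3 − 7.5 + 5.4) / 6 = 1.3000%
Mean R_m = (1.0 + 2.7 + 4.8 − 4.8 − 5.5 + 2.7) / 6 = 0.1500%
Σ(R_i − R̄_i)(R_m − R̄_m) = 147.1800  ⇒  Cov = 147.1800 / 5 = 29.4360
Σ(R_m − R̄_m)² = 91.7750  ⇒  Var(R_m) = 91.7750 / 5 = 18.3550
β = Cov / Var(R_m) = 29.4360 / 18.3550 = 1.6037
MRP = 12.86% − 5.23% = 7.63%
E(R) = R_f + β × MRP = 5.23% + 1.6037 × 7.63% = 17.47%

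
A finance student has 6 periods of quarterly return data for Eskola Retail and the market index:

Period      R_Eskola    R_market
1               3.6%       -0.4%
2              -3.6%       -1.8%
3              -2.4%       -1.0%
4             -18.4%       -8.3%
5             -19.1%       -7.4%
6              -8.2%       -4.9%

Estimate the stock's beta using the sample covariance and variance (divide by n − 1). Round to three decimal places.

2.617

Mean R_i = (3.6 − 3.6 − 2.4 − 18.4 − 19.1 − 8.2) / 6 = -8.0167%
Mean R_m = (-0.4 − 1.8 − 1.0 − 8.3 − 7.4 − 4.9) / 6 = -3.9667%
Σ(R_i − R̄_i)(R_m − R̄_m) = 150.8833  ⇒  Cov = 150.8833 / 5 = 30.1767
Σ(R_m − R̄_m)² = 57.6533  ⇒  Var(R_m) = 57.6533 / 5 = 11.5307
β = Cov / Var(R_m) = 30.1767 / 11.5307 = 2.6171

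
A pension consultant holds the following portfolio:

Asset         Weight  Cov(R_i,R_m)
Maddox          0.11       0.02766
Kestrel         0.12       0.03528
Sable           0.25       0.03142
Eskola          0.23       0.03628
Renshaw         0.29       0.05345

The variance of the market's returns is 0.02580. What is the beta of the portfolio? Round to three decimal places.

β_Maddox = 0.02766 / 0.02580 = 1.0721
β_Kestrel = 0.03528 / 0.02580 = 1.3674
β_Sable = 0.03142 / 0.02580 = 1.2178
β_Eskola = 0.03628 / 0.02580 = 1.4062
β_Renshaw = 0.05345 / 0.02580 = 2.0717
β_P = Σ w_i β_i = 0.11×1.0721 + 0.12×1.3674 + 0.25×1.2178 + 0.23×1.4062 + 0.29×2.0717 = 1.5107

1.511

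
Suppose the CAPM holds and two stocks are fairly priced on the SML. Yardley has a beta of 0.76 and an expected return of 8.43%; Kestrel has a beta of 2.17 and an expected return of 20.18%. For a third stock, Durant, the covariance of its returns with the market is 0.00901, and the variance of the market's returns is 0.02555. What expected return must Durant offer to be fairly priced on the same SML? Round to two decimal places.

MRP = (20.18% − 8.43%) / (2.17 − 0.76) = 8.3333%
R_f = 8.43% − 0.76 × 8.3333% = 2.0967%
β_Durant = Cov / Var(R_m) = 0.00901 / 0.02555 = 0.3526
E(R_Durant) = R_f + β × MRP = 2.0967% + 0.3526 × 8.3333% = 5.04%

5.04%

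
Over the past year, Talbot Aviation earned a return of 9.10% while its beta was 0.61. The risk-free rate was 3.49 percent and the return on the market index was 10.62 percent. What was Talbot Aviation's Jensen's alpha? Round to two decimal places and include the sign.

+1.26%

Market excess return = 10.62% − 3.49% = 7.13%
CAPM benchmark = R_f + β(R_m − R_f) = 3.49% + 0.61 × 7.13% = 7.8393%
α = actual − benchmark = 9.10% − 7.8393% = +1.26%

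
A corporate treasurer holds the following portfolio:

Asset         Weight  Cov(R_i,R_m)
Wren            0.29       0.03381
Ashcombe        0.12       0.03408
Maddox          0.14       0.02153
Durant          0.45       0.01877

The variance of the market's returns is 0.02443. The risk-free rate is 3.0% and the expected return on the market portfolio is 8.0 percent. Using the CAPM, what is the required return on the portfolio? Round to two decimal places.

8.19%

β_Wren = 0.03381 / 0.02443 = 1.3840
β_Ashcombe = 0.03408 / 0.02443 = 1.3950
β_Maddox = 0.02153 / 0.02443 = 0.8813
β_Durant = 0.01877 / 0.02443 = 0.7683
β_P = Σ w_i β_i = 0.29×1.3840 + 0.12×1.3950 + 0.14×0.8813 + 0.45×0.7683 = 1.0379
MRP = 8.0% − 3.0% = 5.00%
E(R_P) = R_f + β_P × MRP = 3.0% + 1.0379 × 5.0% = 8.19%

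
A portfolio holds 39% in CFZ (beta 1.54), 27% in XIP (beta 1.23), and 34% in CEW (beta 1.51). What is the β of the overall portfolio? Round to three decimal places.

β_P = Σ w_i β_i = 0.39×1.54 + 0.27×1.23 + 0.34×1.51 = 1.4461

1.446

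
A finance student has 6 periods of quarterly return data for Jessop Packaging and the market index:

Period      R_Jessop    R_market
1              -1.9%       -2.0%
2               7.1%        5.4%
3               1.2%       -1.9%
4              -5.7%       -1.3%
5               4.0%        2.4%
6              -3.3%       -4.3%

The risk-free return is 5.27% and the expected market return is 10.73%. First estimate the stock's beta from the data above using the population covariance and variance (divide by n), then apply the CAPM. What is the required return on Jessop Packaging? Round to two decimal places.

Mean R_i = (-1.9 + 7.1 + 1.2 − 5.7 + 4.0 − 3.3) / 6 = 0.2333%
Mean R_m = (-2.0 + 5.4 − 1.9 − 1.3 + 2.4 − 4.3) / 6 = -0.2833%
Σ(R_i − R̄_i)(R_m − R̄_m) = 71.4567  ⇒  Cov = 71.4567 / 6 = 11.9095
Σ(R_m − R̄_m)² = 62.2283  ⇒  Var(R_m) = 62.2283 / 6 = 10.3714
β = Cov / Var(R_m) = 11.9095 / 10.3714 = 1.1483
MRP = 10.73% − 5.27% = 5.46%
E(R) = R_f + β × MRP = 5.27% + 1.1483 × 5.46% = 11.54%

11.54%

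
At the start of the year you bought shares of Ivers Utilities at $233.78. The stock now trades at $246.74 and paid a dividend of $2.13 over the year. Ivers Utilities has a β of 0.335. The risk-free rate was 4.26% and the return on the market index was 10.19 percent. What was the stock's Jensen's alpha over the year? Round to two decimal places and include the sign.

+0.21%

Realised HPR = (P1 + D1 − P0) / P0 = (246.74 + 2.13 − 233.78) / 233.78 = 15.09 / 233.78 = 6.4548%
MRP = 10.19% − 4.26% = 5.93%
CAPM required = R_f + β·MRP = 4.26% + 0.335 × 5.93% = 6.24655%
α = realised − required = 6.4548% − 6.24655% = +0.21%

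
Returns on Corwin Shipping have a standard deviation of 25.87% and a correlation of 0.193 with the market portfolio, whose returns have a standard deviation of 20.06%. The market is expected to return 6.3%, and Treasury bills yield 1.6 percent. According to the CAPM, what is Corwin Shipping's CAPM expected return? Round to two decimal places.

β = ρ × σ_i / σ_m = 0.193 × 25.87% / 20.06% = 0.2489
MRP = 6.3% − 1.6% = 4.70%
E(R) = 1.6% + 0.2489 × 4.7% = 2.77%

2.77%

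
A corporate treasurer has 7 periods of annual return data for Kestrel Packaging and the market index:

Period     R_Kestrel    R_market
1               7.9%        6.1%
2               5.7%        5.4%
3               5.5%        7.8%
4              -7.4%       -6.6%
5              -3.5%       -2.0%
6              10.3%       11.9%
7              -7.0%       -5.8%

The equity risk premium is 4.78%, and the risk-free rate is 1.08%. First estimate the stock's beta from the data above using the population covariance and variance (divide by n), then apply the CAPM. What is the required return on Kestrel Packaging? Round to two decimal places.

Mean R_i = (7.9 + 5.7 + 5.5 − 7.4 − 3.5 + 10.3 − 7.0) / 7 = 1.6429%
Mean R_m = (6.1 + 5.4 + 7.8 − 6.6 − 2.0 + 11.9 − 5.8) / 7 = 2.4000%
Σ(R_i − R̄_i)(R_m − R̄_m) = 313.2800  ⇒  Cov = 313.2800 / 7 = 44.7543
Σ(R_m − R̄_m)² = 309.7000  ⇒  Var(R_m) = 309.7000 / 7 = 44.2429
β = Cov / Var(R_m) = 44.7543 / 44.2429 = 1.0116
E(R) = R_f + β × MRP = 1.08% + 1.0116 × 4.78% = 5.92%

5.92%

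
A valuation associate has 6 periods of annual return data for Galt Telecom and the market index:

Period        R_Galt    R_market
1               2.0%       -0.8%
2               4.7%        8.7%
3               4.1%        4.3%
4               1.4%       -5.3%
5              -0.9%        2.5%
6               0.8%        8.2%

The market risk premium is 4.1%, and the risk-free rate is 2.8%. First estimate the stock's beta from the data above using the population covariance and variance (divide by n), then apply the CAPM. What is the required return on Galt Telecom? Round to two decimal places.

3.32%

Mean R_i = (2.0 + 4.7 + 4.1 + 1.4 − 0.9 + 0.8) / 6 = 2.0167%
Mean R_m = (-0.8 + 8.7 + 4.3 − 5.3 + 2.5 + 8.2) / 6 = 2.9333%
Σ(R_i − R̄_i)(R_m − R̄_m) = 18.3167  ⇒  Cov = 18.3167 / 6 = 3.0528
Σ(R_m − R̄_m)² = 144.7733  ⇒  Var(R_m) = 144.7733 / 6 = 24.1289
β = Cov / Var(R_m) = 3.0528 / 24.1289 = 0.1265
E(R) = R_f + β × MRP = 2.8% + 0.1265 × 4.1% = 3.32%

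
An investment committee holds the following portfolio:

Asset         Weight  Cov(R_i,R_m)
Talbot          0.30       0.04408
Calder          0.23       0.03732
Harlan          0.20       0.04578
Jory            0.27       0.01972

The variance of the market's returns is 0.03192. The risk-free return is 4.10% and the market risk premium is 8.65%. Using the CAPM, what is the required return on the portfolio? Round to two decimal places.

13.93%

β_Talbot = 0.04408 / 0.03192 = 1.3810
β_Calder = 0.03732 / 0.03192 = 1.1692
β_Harlan = 0.04578 / 0.03192 = 1.4342
β_Jory = 0.01972 / 0.03192 = 0.6178
β_P = Σ w_i β_i = 0.30×1.3810 + 0.23×1.1692 + 0.20×1.4342 + 0.27×0.6178 = 1.1369
E(R_P) = R_f + β_P × MRP = 4.10% + 1.1369 × 8.65% = 13.93%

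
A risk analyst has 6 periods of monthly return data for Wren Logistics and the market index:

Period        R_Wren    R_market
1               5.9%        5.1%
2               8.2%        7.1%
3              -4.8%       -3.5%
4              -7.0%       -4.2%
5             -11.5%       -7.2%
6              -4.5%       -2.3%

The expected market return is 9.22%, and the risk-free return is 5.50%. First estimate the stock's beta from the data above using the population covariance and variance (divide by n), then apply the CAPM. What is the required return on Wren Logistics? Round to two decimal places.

Mean R_i = (5.9 + 8.2 − 4.8 − 7.0 − 11.5 − 4.5) / 6 = -2.2833%
Mean R_m = (5.1 + 7.1 − 3.5 − 4.2 − 7.2 − 2.3) / 6 = -0.8333%
Σ(R_i − R̄_i)(R_m − R̄_m) = 216.2433  ⇒  Cov = 216.2433 / 6 = 36.0406
Σ(R_m − R̄_m)² = 159.2733  ⇒  Var(R_m) = 159.2733 / 6 = 26.5456
β = Cov / Var(R_m) = 36.0406 / 26.5456 = 1.3577
MRP = 9.22% − 5.50% = 3.72%
E(R) = R_f + β × MRP = 5.50% + 1.3577 × 3.72% = 10.55%

10.55%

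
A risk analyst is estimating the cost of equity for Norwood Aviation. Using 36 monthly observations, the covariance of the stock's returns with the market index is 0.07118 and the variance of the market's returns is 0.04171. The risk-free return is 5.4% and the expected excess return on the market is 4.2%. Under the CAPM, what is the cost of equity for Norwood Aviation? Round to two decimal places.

12.57%

β = Cov(R_i, R_m) / Var(R_m) = 0.07118 / 0.04171 = 1.7065
E(R) = R_f + β × MRP = 5.4% + 1.7065 × 4.2% = 12.57%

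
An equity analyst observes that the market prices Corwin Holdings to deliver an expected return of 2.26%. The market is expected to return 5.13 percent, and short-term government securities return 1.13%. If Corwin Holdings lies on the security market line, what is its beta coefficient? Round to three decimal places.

MRP = 5.13% − 1.13% = 4.00%
β = (E(R) − R_f) / MRP = (2.26% − 1.13%) / 4.00% = 1.13% / 4.00% = 0.283

0.283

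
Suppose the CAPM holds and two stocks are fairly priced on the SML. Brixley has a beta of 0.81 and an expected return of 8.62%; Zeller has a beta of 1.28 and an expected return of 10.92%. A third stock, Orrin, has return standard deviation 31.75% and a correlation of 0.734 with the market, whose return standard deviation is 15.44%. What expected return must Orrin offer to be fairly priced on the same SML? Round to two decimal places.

12.04%

MRP = (10.92% − 8.62%) / (1.28 − 0.81) = 4.8936%
R_f = 8.62% − 0.81 × 4.8936% = 4.6562%
β_Orrin = ρ·σ_i/σ_m = 0.734 × 31.75 / 15.44 = 1.5094
E(R_Orrin) = R_f + β × MRP = 4.6562% + 1.5094 × 4.8936% = 12.04%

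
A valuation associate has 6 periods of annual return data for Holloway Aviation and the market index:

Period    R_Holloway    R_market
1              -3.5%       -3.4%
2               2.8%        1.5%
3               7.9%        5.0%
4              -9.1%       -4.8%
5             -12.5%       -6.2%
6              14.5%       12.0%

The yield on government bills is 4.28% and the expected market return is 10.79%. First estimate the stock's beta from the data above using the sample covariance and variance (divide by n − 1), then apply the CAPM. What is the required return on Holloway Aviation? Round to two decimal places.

Mean R_i = (-3.5 + 2.8 + 7.9 − 9.1 − 12.5 + 14.5) / 6 = 0.0167%
Mean R_m = (-3.4 + 1.5 + 5.0 − 4.8 − 6.2 + 12.0) / 6 = 0.6833%
Σ(R_i − R̄_i)(R_m − R̄_m) = 350.7117  ⇒  Cov = 350.7117 / 5 = 70.1423
Σ(R_m − R̄_m)² = 241.4883  ⇒  Var(R_m) = 241.4883 / 5 = 48.2977
β = Cov / Var(R_m) = 70.1423 / 48.2977 = 1.4523
MRP = 10.79% − 4.28% = 6.51%
E(R) = R_f + β × MRP = 4.28% + 1.4523 × 6.51% = 13.73%

13.73%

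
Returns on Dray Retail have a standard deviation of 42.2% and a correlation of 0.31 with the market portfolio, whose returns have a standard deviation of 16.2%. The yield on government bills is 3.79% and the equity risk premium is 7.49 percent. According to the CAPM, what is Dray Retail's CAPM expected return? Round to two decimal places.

β = ρ × σ_i / σ_m = 0.31 × 42.2% / 16.2% = 0.8075
E(R) = 3.79% + 0.8075 × 7.49% = 9.84%

9.84%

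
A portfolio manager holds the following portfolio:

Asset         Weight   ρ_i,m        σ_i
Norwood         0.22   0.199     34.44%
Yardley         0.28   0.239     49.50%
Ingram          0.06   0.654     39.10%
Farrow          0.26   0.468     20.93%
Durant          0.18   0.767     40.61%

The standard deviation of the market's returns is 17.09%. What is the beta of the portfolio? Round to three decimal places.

β_Norwood = 0.199 × 34.44% / 17.09% = 0.4010
β_Yardley = 0.239 × 49.50% / 17.09% = 0.6922
β_Ingram = 0.654 × 39.10% / 17.09% = 1.4963
β_Farrow = 0.468 × 20.93% / 17.09% = 0.5732
β_Durant = 0.767 × 40.61% / 17.09% = 1.8226
β_P = Σ w_i β_i = 0.22×0.4010 + 0.28×0.6922 + 0.06×1.4963 + 0.26×0.5732 + 0.18×1.8226 = 0.8489

0.849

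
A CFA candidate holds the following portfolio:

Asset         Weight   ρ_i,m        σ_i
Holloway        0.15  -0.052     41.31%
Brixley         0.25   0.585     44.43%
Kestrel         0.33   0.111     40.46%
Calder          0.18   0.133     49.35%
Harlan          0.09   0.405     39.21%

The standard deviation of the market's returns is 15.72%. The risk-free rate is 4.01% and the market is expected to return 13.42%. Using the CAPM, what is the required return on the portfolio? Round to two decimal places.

10.16%

β_Holloway = -0.052 × 41.31% / 15.72% = -0.1366
β_Brixley = 0.585 × 44.43% / 15.72% = 1.6534
β_Kestrel = 0.111 × 40.46% / 15.72% = 0.2857
β_Calder = 0.133 × 49.35% / 15.72% = 0.4175
β_Harlan = 0.405 × 39.21% / 15.72% = 1.0102
β_P = Σ w_i β_i = 0.15×-0.1366 + 0.25×1.6534 + 0.33×0.2857 + 0.18×0.4175 + 0.09×1.0102 = 0.6532
MRP = 13.42% − 4.01% = 9.41%
E(R_P) = R_f + β_P × MRP = 4.01% + 0.6532 × 9.41% = 10.16%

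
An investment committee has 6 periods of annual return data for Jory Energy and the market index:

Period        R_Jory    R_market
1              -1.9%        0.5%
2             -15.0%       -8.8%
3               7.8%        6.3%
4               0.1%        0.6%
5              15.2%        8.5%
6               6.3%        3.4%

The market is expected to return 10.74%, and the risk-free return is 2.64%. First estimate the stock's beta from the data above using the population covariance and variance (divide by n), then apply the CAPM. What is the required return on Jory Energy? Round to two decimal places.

Mean R_i = (-1.9 − 15.0 + 7.8 + 0.1 + 15.2 + 6.3) / 6 = 2.0833%
Mean R_m = (0.5 − 8.8 + 6.3 + 0.6 + 8.5 + 3.4) / 6 = 1.7500%
Σ(R_i − R̄_i)(R_m − R̄_m) = 308.9950  ⇒  Cov = 308.9950 / 6 = 51.4992
Σ(R_m − R̄_m)² = 183.1750  ⇒  Var(R_m) = 183.1750 / 6 = 30.5292
β = Cov / Var(R_m) = 51.4992 / 30.5292 = 1.6869
MRP = 10.74% − 2.64% = 8.10%
E(R) = R_f + β × MRP = 2.64% + 1.6869 × 8.10% = 16.30%

16.30%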